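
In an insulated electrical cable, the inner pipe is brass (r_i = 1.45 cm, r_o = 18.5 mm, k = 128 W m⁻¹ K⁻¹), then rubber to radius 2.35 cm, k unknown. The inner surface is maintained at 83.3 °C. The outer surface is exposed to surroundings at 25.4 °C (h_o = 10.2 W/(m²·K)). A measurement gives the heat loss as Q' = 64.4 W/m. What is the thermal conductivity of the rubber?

k = 0.162 W/m·K

ΣR = ΔT/Q' = |83.3 − 25.4|/64.4 = 0.8991 m·K/W
Known resistances:
  R'_brass = ln(0.0185/0.0145)/(2πk) = 0.2436/(2π·128) = 3.029×10^-4 m·K/W
  R'_conv,out = 1/(2πr h) = 1/(2π·0.0235·10.2) = 0.6640 m·K/W
R_rubber = ΣR − ΣR_known = 0.8991 − 0.6643 = 0.2348 m·K/W
ln(r₂/r₁)/(2πk) = 0.2348 ⇒ k = 0.2392/(2π·0.2348) = 0.162 W/m·K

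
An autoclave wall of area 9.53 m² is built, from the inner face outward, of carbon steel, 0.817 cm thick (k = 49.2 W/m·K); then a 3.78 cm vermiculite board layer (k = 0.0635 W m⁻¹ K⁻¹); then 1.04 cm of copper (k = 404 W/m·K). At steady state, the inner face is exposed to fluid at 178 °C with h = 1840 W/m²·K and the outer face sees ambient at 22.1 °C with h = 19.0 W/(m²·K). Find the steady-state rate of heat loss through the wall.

Q = 2290 W

Series thermal resistances, inner to outer:
  R_conv,in = 1/(hA) = 1/(1840·9.53) = 5.703×10^-5 K/W
  R_carbon steel = L/(kA) = 0.00817/(49.2·9.53) = 1.742×10^-5 K/W
  R_vermiculite board = L/(kA) = 0.0378/(0.0635·9.53) = 0.06246 K/W
  R_copper = L/(kA) = 0.0104/(404·9.53) = 2.701×10^-6 K/W
  R_conv,out = 1/(hA) = 1/(19.0·9.53) = 0.005523 K/W
ΣR = 5.703×10^-5 + 1.742×10^-5 + 0.06246 + 2.701×10^-6 + 0.005523 = 0.06806 K/W
Q = ΔT/ΣR = (178 °C − 22.1 °C)/0.06806 = 2290 W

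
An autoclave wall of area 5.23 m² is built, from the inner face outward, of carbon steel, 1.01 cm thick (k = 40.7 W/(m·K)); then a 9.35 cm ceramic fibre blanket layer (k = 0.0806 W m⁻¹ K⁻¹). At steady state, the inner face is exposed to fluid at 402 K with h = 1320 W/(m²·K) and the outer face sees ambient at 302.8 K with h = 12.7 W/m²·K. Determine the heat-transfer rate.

Series thermal resistances, inner to outer:
  R_conv,in = 1/(hA) = 1/(1320·5.23) = 1.449×10^-4 K/W
  R_carbon steel = L/(kA) = 0.0101/(40.7·5.23) = 4.745×10^-5 K/W
  R_ceramic fibre blanket = L/(kA) = 0.0935/(0.0806·5.23) = 0.2218 K/W
  R_conv,out = 1/(hA) = 1/(12.7·5.23) = 0.01506 K/W
ΣR = 1.449×10^-4 + 4.745×10^-5 + 0.2218 + 0.01506 = 0.2371 K/W
Q = ΔT/ΣR = (402 K − 302.8 K)/0.2371 = 418 W

Q = 418 W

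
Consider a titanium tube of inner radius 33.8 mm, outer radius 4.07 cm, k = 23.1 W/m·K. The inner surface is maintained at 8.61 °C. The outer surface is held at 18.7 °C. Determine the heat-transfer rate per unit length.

Q' = 7.88 kW/m

Q' = 2πk·ΔT/ln(r₂/r₁) = 2π × 23.1 × 10.09 / ln(0.0407/0.0338) = 7880 W/m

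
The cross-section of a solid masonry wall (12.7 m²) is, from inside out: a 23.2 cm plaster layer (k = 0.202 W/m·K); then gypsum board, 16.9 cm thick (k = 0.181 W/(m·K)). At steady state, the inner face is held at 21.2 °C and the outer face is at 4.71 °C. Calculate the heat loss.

Q = 101 W

Resistance network (inner→outer):
  R_plaster = L/(kA) = 0.232/(0.202·12.7) = 0.09043 K/W
  R_gypsum board = L/(kA) = 0.169/(0.181·12.7) = 0.07352 K/W
ΣR = 0.09043 + 0.07352 = 0.1639 K/W
Q = ΔT/ΣR = (21.2 °C − 4.71 °C)/0.1639 = 101 W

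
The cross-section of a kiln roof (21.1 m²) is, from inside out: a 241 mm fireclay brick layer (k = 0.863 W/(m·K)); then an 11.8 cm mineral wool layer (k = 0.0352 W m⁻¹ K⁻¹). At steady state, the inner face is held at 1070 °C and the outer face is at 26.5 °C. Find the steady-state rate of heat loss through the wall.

Q = 6.06 kW

Treat each layer as a resistance in series:
  R_fireclay brick = L/(kA) = 0.241/(0.863·21.1) = 0.01323 K/W
  R_mineral wool = L/(kA) = 0.118/(0.0352·21.1) = 0.1589 K/W
ΣR = 0.01323 + 0.1589 = 0.1721 K/W
Q = ΔT/ΣR = (1070 °C − 26.5 °C)/0.1721 = 6060 W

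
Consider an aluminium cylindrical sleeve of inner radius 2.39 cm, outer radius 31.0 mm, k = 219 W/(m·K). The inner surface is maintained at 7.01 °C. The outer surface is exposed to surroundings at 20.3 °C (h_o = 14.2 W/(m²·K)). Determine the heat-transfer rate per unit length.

Q' = 36.7 W/m

Treat each layer as a resistance in series:
  R'_aluminium = ln(0.0310/0.0239)/(2πk) = 0.2601/(2π·219) = 1.890×10^-4 m·K/W
  R'_conv,out = 1/(2πr h) = 1/(2π·0.0310·14.2) = 0.3616 m·K/W
ΣR = 1.890×10^-4 + 0.3616 = 0.3618 m·K/W
Q' = ΔT/ΣR = (7.01 °C − 20.3 °C)/0.3618 = -36.7 W/m
(Negative Q' ⇒ heat flows inward; heat gain = 36.7 W/m.)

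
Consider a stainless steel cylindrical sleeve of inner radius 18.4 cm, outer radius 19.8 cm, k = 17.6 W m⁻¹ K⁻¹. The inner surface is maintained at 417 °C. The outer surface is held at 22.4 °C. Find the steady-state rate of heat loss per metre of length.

Q' = 5.95×10^5 W/m

Q' = 2πk·ΔT/ln(r₂/r₁) = 2π × 17.6 × 394.6 / ln(0.198/0.184) = 5.95×10^5 W/m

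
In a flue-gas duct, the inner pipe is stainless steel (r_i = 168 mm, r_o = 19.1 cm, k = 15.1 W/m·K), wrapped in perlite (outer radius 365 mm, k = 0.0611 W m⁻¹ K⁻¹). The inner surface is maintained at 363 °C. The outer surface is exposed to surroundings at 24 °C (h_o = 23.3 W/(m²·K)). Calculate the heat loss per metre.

Q' = 199 W/m

Series thermal resistances, inner to outer:
  R'_stainless steel = ln(0.191/0.168)/(2πk) = 0.1283/(2π·15.1) = 0.001352 m·K/W
  R'_perlite = ln(0.365/0.191)/(2πk) = 0.6476/(2π·0.0611) = 1.687 m·K/W
  R'_conv,out = 1/(2πr h) = 1/(2π·0.365·23.3) = 0.01871 m·K/W
ΣR = 0.001352 + 1.687 + 0.01871 = 1.707 m·K/W
Q' = ΔT/ΣR = (363 °C − 24 °C)/1.707 = 199 W/m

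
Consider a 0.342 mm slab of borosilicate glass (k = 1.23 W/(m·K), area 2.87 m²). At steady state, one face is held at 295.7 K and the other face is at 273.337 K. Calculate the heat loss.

Q = kA·ΔT/L = 1.23 × 2.87 × |295.7 K − 273.337 K| / 3.42×10^-4 = 2.31×10^5 W

Q = 231 kW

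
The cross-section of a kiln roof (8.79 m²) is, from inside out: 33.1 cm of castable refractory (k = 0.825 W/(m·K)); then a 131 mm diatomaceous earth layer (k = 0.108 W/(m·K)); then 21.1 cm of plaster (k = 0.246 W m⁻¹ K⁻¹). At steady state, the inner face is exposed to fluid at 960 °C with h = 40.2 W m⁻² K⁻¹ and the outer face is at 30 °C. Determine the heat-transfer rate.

Treat each layer as a resistance in series:
  R_conv,in = 1/(hA) = 1/(40.2·8.79) = 0.002830 K/W
  R_castable refractory = L/(kA) = 0.331/(0.825·8.79) = 0.04564 K/W
  R_diatomaceous earth = L/(kA) = 0.131/(0.108·8.79) = 0.1380 K/W
  R_plaster = L/(kA) = 0.211/(0.246·8.79) = 0.09758 K/W
ΣR = 0.002830 + 0.04564 + 0.1380 + 0.09758 = 0.2841 K/W
Q = ΔT/ΣR = (960 °C − 30 °C)/0.2841 = 3270 W

Q = 3.27 kW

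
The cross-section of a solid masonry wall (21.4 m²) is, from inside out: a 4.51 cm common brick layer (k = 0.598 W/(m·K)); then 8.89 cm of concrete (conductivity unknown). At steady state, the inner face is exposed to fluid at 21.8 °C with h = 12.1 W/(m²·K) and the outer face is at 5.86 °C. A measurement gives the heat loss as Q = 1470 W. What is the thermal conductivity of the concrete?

ΣR = ΔT/Q = |21.8 − 5.86|/1470 = 0.01084 K/W
Known resistances:
  R_conv,in = 1/(hA) = 1/(12.1·21.4) = 0.003862 K/W
  R_common brick = L/(kA) = 0.0451/(0.598·21.4) = 0.003524 K/W
R_concrete = ΣR − ΣR_known = 0.01084 − 0.007386 = 0.003454 K/W
L/(kA) = 0.003454 ⇒ k = 0.0889/(0.003454·21.4) = 1.20 W/m·K

k = 1.20 W/m·K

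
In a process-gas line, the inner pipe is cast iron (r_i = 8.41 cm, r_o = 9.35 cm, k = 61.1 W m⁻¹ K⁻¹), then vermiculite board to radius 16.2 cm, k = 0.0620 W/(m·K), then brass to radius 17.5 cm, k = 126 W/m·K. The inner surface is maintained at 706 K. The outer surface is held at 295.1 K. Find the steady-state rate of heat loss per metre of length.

Treat each layer as a resistance in series:
  R'_cast iron = ln(0.0935/0.0841)/(2πk) = 0.1060/(2π·61.1) = 2.760×10^-4 m·K/W
  R'_vermiculite board = ln(0.162/0.0935)/(2πk) = 0.5496/(2π·0.0620) = 1.411 m·K/W
  R'_brass = ln(0.175/0.162)/(2πk) = 0.07719/(2π·126) = 9.750×10^-5 m·K/W
ΣR = 2.760×10^-4 + 1.411 + 9.750×10^-5 = 1.411 m·K/W
Q' = ΔT/ΣR = (706 K − 295.1 K)/1.411 = 291 W/m

Q' = 291 W/m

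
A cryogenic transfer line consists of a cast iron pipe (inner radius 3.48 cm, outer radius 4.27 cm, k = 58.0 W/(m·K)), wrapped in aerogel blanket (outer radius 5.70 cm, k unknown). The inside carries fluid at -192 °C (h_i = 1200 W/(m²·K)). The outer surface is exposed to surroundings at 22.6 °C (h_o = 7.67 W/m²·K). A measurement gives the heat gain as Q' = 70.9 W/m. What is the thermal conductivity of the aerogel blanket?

k = 0.0173 W/m·K

ΣR = ΔT/Q' = |-192 − 22.6|/70.9 = 3.027 m·K/W
Known resistances:
  R'_conv,in = 1/(2πr h) = 1/(2π·0.0348·1200) = 0.003811 m·K/W
  R'_cast iron = ln(0.0427/0.0348)/(2πk) = 0.2046/(2π·58.0) = 5.614×10^-4 m·K/W
  R'_conv,out = 1/(2πr h) = 1/(2π·0.0570·7.67) = 0.3640 m·K/W
R_aerogel blanket = ΣR − ΣR_known = 3.027 − 0.3684 = 2.659 m·K/W
ln(r₂/r₁)/(2πk) = 2.659 ⇒ k = 0.2889/(2π·2.659) = 0.0173 W/m·K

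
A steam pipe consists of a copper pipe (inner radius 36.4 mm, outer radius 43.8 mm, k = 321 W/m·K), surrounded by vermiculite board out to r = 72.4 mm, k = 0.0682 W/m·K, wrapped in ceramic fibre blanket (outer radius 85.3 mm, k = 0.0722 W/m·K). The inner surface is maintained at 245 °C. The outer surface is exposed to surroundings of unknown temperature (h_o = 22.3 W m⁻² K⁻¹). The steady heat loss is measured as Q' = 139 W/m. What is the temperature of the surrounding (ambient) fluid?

T_out = 20.1 °C

Series resistances:
  R'_copper = ln(0.0438/0.0364)/(2πk) = 0.1851/(2π·321) = 9.176×10^-5 m·K/W
  R'_vermiculite board = ln(0.0724/0.0438)/(2πk) = 0.5026/(2π·0.0682) = 1.173 m·K/W
  R'_ceramic fibre blanket = ln(0.0853/0.0724)/(2πk) = 0.1640/(2π·0.0722) = 0.3614 m·K/W
  R'_conv,out = 1/(2πr h) = 1/(2π·0.0853·22.3) = 0.08367 m·K/W
ΣR = 1.618 m·K/W
ΔT = Q'·ΣR = 139 × 1.618 = 224.9 K
Heat flows outward, so T_out = T_in − ΔT = 245 − 224.9 = 20.1 °C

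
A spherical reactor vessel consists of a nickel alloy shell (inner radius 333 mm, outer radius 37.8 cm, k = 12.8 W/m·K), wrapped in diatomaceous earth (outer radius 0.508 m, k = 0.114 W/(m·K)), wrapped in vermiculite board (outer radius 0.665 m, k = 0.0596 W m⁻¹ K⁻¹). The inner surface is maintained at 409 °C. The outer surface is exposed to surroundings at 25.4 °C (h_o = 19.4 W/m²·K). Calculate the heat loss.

Treat each layer as a resistance in series:
  R_nickel alloy = (1/0.333 − 1/0.378)/(4πk) = 0.3575/(4π·12.8) = 0.002223 K/W
  R_diatomaceous earth = (1/0.378 − 1/0.508)/(4πk) = 0.6770/(4π·0.114) = 0.4726 K/W
  R_vermiculite board = (1/0.508 − 1/0.665)/(4πk) = 0.4647/(4π·0.0596) = 0.6205 K/W
  R_conv,out = 1/(4πr²h) = 1/(4π·0.665²·19.4) = 0.009276 K/W
ΣR = 0.002223 + 0.4726 + 0.6205 + 0.009276 = 1.105 K/W
Q = ΔT/ΣR = (409 °C − 25.4 °C)/1.105 = 347 W

Q = 347 W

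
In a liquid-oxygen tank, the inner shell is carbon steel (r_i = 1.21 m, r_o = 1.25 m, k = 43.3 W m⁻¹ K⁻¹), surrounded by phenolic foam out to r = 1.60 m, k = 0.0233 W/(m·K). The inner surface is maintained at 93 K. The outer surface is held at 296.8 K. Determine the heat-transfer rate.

Q = 341 W

Resistance network (inner→outer):
  R_carbon steel = (1/1.21 − 1/1.25)/(4πk) = 0.02645/(4π·43.3) = 4.860×10^-5 K/W
  R_phenolic foam = (1/1.25 − 1/1.60)/(4πk) = 0.1750/(4π·0.0233) = 0.5977 K/W
ΣR = 4.860×10^-5 + 0.5977 = 0.5977 K/W
Q = ΔT/ΣR = (93 K − 296.8 K)/0.5977 = -341 W
(Negative Q ⇒ heat flows inward; heat gain = 341 W.)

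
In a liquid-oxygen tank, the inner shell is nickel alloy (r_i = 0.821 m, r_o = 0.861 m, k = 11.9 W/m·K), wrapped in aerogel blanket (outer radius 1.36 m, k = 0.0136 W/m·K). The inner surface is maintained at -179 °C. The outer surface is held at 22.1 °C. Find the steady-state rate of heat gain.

Q = 80.6 W

Series thermal resistances, inner to outer:
  R_nickel alloy = (1/0.821 − 1/0.861)/(4πk) = 0.05659/(4π·11.9) = 3.784×10^-4 K/W
  R_aerogel blanket = (1/0.861 − 1/1.36)/(4πk) = 0.4261/(4π·0.0136) = 2.494 K/W
ΣR = 3.784×10^-4 + 2.494 = 2.494 K/W
Q = ΔT/ΣR = (-179 °C − 22.1 °C)/2.494 = -80.6 W
(Negative Q ⇒ heat flows inward; heat gain = 80.6 W.)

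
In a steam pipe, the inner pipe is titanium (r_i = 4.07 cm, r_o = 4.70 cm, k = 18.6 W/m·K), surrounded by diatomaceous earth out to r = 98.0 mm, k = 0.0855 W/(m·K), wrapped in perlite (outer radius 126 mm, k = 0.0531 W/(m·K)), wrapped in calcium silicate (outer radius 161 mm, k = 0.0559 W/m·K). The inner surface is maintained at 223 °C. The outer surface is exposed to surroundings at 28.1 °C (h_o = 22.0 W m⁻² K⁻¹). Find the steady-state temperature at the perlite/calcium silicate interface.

T = 78.6 °C

Treat each layer as a resistance in series:
  R'_titanium = ln(0.0470/0.0407)/(2πk) = 0.1439/(2π·18.6) = 0.001231 m·K/W
  R'_diatomaceous earth = ln(0.0980/0.0470)/(2πk) = 0.7348/(2π·0.0855) = 1.368 m·K/W
  R'_perlite = ln(0.126/0.0980)/(2πk) = 0.2513/(2π·0.0531) = 0.7533 m·K/W
  R'_calcium silicate = ln(0.161/0.126)/(2πk) = 0.2451/(2π·0.0559) = 0.6979 m·K/W
  R'_conv,out = 1/(2πr h) = 1/(2π·0.161·22.0) = 0.04493 m·K/W
ΣR = 0.001231 + 1.368 + 0.7533 + 0.6979 + 0.04493 = 2.865 m·K/W
Q' = ΔT/ΣR = (223 °C − 28.1 °C)/2.865 = 68.03 W/m
From the inner boundary to the perlite/calcium silicate interface, ΣR_partial = 2.123 m·K/W.
T_interface = T_in − Q'·ΣR_partial = 223 °C − (68.03)(2.123) = 78.6 °C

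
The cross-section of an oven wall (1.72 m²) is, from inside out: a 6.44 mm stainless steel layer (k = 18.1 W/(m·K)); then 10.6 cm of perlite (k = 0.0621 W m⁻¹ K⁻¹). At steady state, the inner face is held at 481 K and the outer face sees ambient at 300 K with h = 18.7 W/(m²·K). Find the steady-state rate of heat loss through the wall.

Treat each layer as a resistance in series:
  R_stainless steel = L/(kA) = 0.00644/(18.1·1.72) = 2.069×10^-4 K/W
  R_perlite = L/(kA) = 0.106/(0.0621·1.72) = 0.9924 K/W
  R_conv,out = 1/(hA) = 1/(18.7·1.72) = 0.03109 K/W
ΣR = 2.069×10^-4 + 0.9924 + 0.03109 = 1.024 K/W
Q = ΔT/ΣR = (481 K − 300 K)/1.024 = 177 W

Q = 177 W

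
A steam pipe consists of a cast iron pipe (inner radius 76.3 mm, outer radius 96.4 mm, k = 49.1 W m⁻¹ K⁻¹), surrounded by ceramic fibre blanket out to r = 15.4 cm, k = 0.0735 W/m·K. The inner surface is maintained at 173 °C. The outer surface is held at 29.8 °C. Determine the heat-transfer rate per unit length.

Q' = 141 W/m

Resistance network (inner→outer):
  R'_cast iron = ln(0.0964/0.0763)/(2πk) = 0.2338/(2π·49.1) = 7.580×10^-4 m·K/W
  R'_ceramic fibre blanket = ln(0.154/0.0964)/(2πk) = 0.4684/(2π·0.0735) = 1.014 m·K/W
ΣR = 7.580×10^-4 + 1.014 = 1.015 m·K/W
Q' = ΔT/ΣR = (173 °C − 29.8 °C)/1.015 = 141 W/m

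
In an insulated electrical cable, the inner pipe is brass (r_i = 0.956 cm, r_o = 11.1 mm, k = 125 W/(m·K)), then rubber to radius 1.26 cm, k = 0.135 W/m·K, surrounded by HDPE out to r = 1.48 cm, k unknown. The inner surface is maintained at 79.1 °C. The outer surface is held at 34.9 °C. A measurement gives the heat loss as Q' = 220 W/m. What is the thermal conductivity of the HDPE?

k = 0.499 W/m·K

ΣR = ΔT/Q' = |79.1 − 34.9|/220 = 0.2009 m·K/W
Known resistances:
  R'_brass = ln(0.0111/0.00956)/(2πk) = 0.1494/(2π·125) = 1.902×10^-4 m·K/W
  R'_rubber = ln(0.0126/0.0111)/(2πk) = 0.1268/(2π·0.135) = 0.1494 m·K/W
R_HDPE = ΣR − ΣR_known = 0.2009 − 0.1496 = 0.05130 m·K/W
ln(r₂/r₁)/(2πk) = 0.05130 ⇒ k = 0.1609/(2π·0.05130) = 0.499 W/m·K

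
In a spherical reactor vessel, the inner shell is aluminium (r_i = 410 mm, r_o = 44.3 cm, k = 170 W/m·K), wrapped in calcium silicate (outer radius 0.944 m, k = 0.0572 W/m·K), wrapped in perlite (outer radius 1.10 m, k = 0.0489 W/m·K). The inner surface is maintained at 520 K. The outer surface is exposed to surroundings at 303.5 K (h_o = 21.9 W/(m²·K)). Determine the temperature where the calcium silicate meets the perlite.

T = 331.5 K

Series thermal resistances, inner to outer:
  R_aluminium = (1/0.410 − 1/0.443)/(4πk) = 0.1817/(4π·170) = 8.505×10^-5 K/W
  R_calcium silicate = (1/0.443 − 1/0.944)/(4πk) = 1.198/(4π·0.0572) = 1.667 K/W
  R_perlite = (1/0.944 − 1/1.10)/(4πk) = 0.1502/(4π·0.0489) = 0.2445 K/W
  R_conv,out = 1/(4πr²h) = 1/(4π·1.10²·21.9) = 0.003003 K/W
ΣR = 8.505×10^-5 + 1.667 + 0.2445 + 0.003003 = 1.915 K/W
Q = ΔT/ΣR = (520 K − 303.5 K)/1.915 = 113.1 W
From the inner boundary to the calcium silicate/perlite interface, ΣR_partial = 1.667 K/W.
T_interface = T_in − Q·ΣR_partial = 520 K − (113.1)(1.667) = 331.5 K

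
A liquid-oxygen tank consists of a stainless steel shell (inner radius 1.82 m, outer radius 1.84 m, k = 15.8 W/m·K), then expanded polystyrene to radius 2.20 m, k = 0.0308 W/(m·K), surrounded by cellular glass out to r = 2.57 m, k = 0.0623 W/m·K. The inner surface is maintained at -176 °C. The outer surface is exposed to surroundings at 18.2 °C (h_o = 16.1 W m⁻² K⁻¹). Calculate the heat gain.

Resistance network (inner→outer):
  R_stainless steel = (1/1.82 − 1/1.84)/(4πk) = 0.005972/(4π·15.8) = 3.008×10^-5 K/W
  R_expanded polystyrene = (1/1.84 − 1/2.20)/(4πk) = 0.08893/(4π·0.0308) = 0.2298 K/W
  R_cellular glass = (1/2.20 − 1/2.57)/(4πk) = 0.06544/(4π·0.0623) = 0.08359 K/W
  R_conv,out = 1/(4πr²h) = 1/(4π·2.57²·16.1) = 7.483×10^-4 K/W
ΣR = 3.008×10^-5 + 0.2298 + 0.08359 + 7.483×10^-4 = 0.3142 K/W
Q = ΔT/ΣR = (-176 °C − 18.2 °C)/0.3142 = -618 W
(Negative Q ⇒ heat flows inward; heat gain = 618 W.)

Q = 618 W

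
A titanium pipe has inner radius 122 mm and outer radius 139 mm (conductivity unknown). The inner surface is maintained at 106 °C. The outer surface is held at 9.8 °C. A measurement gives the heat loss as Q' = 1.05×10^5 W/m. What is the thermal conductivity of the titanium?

ΣR = ΔT/Q' = |106 − 9.8|/1.05×10^5 = 9.162×10^-4 m·K/W
ln(r₂/r₁)/(2πk) = 9.162×10^-4 ⇒ k = 0.1305/(2π·9.162×10^-4) = 22.7 W/m·K

k = 22.7 W/m·K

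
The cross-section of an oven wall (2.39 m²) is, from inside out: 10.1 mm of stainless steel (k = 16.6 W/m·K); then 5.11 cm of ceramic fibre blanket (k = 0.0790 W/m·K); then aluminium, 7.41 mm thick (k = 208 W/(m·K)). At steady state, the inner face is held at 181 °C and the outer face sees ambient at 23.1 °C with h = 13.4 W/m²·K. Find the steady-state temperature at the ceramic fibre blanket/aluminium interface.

Series thermal resistances, inner to outer:
  R_stainless steel = L/(kA) = 0.0101/(16.6·2.39) = 2.546×10^-4 K/W
  R_ceramic fibre blanket = L/(kA) = 0.0511/(0.0790·2.39) = 0.2706 K/W
  R_aluminium = L/(kA) = 0.00741/(208·2.39) = 1.491×10^-5 K/W
  R_conv,out = 1/(hA) = 1/(13.4·2.39) = 0.03122 K/W
ΣR = 2.546×10^-4 + 0.2706 + 1.491×10^-5 + 0.03122 = 0.3021 K/W
Q = ΔT/ΣR = (181 °C − 23.1 °C)/0.3021 = 522.7 W
From the inner boundary to the ceramic fibre blanket/aluminium interface, ΣR_partial = 0.2709 K/W.
T_interface = T_in − Q·ΣR_partial = 181 °C − (522.7)(0.2709) = 39.4 °C

T = 39.4 °C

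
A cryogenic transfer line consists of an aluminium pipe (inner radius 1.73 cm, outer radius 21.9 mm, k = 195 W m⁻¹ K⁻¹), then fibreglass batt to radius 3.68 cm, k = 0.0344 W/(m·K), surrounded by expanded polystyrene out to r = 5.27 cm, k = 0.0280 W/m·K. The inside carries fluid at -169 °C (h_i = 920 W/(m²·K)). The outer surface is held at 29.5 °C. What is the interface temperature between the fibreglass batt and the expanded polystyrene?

Treat each layer as a resistance in series:
  R'_conv,in = 1/(2πr h) = 1/(2π·0.0173·920) = 0.01000 m·K/W
  R'_aluminium = ln(0.0219/0.0173)/(2πk) = 0.2358/(2π·195) = 1.924×10^-4 m·K/W
  R'_fibreglass batt = ln(0.0368/0.0219)/(2πk) = 0.5190/(2π·0.0344) = 2.401 m·K/W
  R'_expanded polystyrene = ln(0.0527/0.0368)/(2πk) = 0.3591/(2π·0.0280) = 2.041 m·K/W
ΣR = 0.01000 + 1.924×10^-4 + 2.401 + 2.041 = 4.452 m·K/W
Q' = ΔT/ΣR = (-169 °C − 29.5 °C)/4.452 = -44.59 W/m
From the inner boundary to the fibreglass batt/expanded polystyrene interface, ΣR_partial = 2.411 m·K/W.
T_interface = T_in − Q'·ΣR_partial = -169 °C − (-44.59)(2.411) = -61.5 °C

T = -61.5 °C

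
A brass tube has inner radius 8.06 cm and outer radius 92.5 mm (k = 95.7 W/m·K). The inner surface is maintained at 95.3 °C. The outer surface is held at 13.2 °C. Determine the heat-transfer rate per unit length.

Q' = 358 kW/m

Q' = 2πk·ΔT/ln(r₂/r₁) = 2π × 95.7 × 82.1 / ln(0.0925/0.0806) = 3.58×10^5 W/m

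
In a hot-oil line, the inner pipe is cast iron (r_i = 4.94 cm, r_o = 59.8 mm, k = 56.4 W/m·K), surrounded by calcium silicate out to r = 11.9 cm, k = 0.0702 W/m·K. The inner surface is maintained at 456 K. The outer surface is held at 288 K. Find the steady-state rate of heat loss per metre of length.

Q' = 108 W/m

Resistance network (inner→outer):
  R'_cast iron = ln(0.0598/0.0494)/(2πk) = 0.1911/(2π·56.4) = 5.391×10^-4 m·K/W
  R'_calcium silicate = ln(0.119/0.0598)/(2πk) = 0.6881/(2π·0.0702) = 1.560 m·K/W
ΣR = 5.391×10^-4 + 1.560 = 1.561 m·K/W
Q' = ΔT/ΣR = (456 K − 288 K)/1.561 = 108 W/m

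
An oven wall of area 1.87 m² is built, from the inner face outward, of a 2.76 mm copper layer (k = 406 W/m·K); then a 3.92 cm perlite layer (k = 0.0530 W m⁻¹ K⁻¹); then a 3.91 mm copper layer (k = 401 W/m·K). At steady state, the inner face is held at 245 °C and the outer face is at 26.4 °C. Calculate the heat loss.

Treat each layer as a resistance in series:
  R_copper = L/(kA) = 0.00276/(406·1.87) = 3.635×10^-6 K/W
  R_perlite = L/(kA) = 0.0392/(0.0530·1.87) = 0.3955 K/W
  R_copper = L/(kA) = 0.00391/(401·1.87) = 5.214×10^-6 K/W
ΣR = 3.635×10^-6 + 0.3955 + 5.214×10^-6 = 0.3955 K/W
Q = ΔT/ΣR = (245 °C − 26.4 °C)/0.3955 = 553 W

Q = 553 W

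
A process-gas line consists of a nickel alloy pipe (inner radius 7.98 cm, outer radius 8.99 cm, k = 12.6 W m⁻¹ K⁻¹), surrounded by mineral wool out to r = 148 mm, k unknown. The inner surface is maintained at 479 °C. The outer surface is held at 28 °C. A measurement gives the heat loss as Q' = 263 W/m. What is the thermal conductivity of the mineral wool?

k = 0.0463 W/m·K

ΣR = ΔT/Q' = |479 − 28|/263 = 1.715 m·K/W
Known resistances:
  R'_nickel alloy = ln(0.0899/0.0798)/(2πk) = 0.1192/(2π·12.6) = 0.001505 m·K/W
R_mineral wool = ΣR − ΣR_known = 1.715 − 0.001505 = 1.713 m·K/W
ln(r₂/r₁)/(2πk) = 1.713 ⇒ k = 0.4985/(2π·1.713) = 0.0463 W/m·K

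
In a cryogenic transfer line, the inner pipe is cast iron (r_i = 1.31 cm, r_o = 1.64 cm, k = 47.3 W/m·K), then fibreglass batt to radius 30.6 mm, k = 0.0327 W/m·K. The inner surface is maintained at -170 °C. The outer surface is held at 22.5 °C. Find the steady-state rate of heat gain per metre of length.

Q' = 63.4 W/m

Resistance network (inner→outer):
  R'_cast iron = ln(0.0164/0.0131)/(2πk) = 0.2247/(2π·47.3) = 7.560×10^-4 m·K/W
  R'_fibreglass batt = ln(0.0306/0.0164)/(2πk) = 0.6237/(2π·0.0327) = 3.036 m·K/W
ΣR = 7.560×10^-4 + 3.036 = 3.037 m·K/W
Q' = ΔT/ΣR = (-170 °C − 22.5 °C)/3.037 = -63.4 W/m
(Negative Q' ⇒ heat flows inward; heat gain = 63.4 W/m.)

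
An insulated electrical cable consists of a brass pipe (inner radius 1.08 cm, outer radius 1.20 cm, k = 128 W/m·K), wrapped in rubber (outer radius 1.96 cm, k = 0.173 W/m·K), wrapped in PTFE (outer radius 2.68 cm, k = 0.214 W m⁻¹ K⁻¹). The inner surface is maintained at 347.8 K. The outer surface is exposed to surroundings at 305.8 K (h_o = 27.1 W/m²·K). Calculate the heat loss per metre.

Q' = 46.5 W/m

Treat each layer as a resistance in series:
  R'_brass = ln(0.0120/0.0108)/(2πk) = 0.1054/(2π·128) = 1.310×10^-4 m·K/W
  R'_rubber = ln(0.0196/0.0120)/(2πk) = 0.4906/(2π·0.173) = 0.4514 m·K/W
  R'_PTFE = ln(0.0268/0.0196)/(2πk) = 0.3129/(2π·0.214) = 0.2327 m·K/W
  R'_conv,out = 1/(2πr h) = 1/(2π·0.0268·27.1) = 0.2191 m·K/W
ΣR = 1.310×10^-4 + 0.4514 + 0.2327 + 0.2191 = 0.9033 m·K/W
Q' = ΔT/ΣR = (347.8 K − 305.8 K)/0.9033 = 46.5 W/m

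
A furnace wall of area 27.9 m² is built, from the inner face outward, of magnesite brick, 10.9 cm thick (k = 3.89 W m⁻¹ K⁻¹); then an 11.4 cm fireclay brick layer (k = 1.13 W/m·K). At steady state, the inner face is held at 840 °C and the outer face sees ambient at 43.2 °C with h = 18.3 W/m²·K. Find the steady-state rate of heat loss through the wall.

Resistance network (inner→outer):
  R_magnesite brick = L/(kA) = 0.109/(3.89·27.9) = 0.001004 K/W
  R_fireclay brick = L/(kA) = 0.114/(1.13·27.9) = 0.003616 K/W
  R_conv,out = 1/(hA) = 1/(18.3·27.9) = 0.001959 K/W
ΣR = 0.001004 + 0.003616 + 0.001959 = 0.006579 K/W
Q = ΔT/ΣR = (840 °C − 43.2 °C)/0.006579 = 1.21×10^5 W

Q = 1.21×10^5 W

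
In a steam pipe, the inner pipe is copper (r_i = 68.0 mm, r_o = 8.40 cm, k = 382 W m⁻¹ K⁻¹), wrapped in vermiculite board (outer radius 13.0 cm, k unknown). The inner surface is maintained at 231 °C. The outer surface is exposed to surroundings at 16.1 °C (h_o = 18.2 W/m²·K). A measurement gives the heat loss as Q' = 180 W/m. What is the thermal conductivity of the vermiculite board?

ΣR = ΔT/Q' = |231 − 16.1|/180 = 1.194 m·K/W
Known resistances:
  R'_copper = ln(0.0840/0.0680)/(2πk) = 0.2113/(2π·382) = 8.804×10^-5 m·K/W
  R'_conv,out = 1/(2πr h) = 1/(2π·0.130·18.2) = 0.06727 m·K/W
R_vermiculite board = ΣR − ΣR_known = 1.194 − 0.06736 = 1.127 m·K/W
ln(r₂/r₁)/(2πk) = 1.127 ⇒ k = 0.4367/(2π·1.127) = 0.0617 W/m·K

k = 0.0617 W/m·K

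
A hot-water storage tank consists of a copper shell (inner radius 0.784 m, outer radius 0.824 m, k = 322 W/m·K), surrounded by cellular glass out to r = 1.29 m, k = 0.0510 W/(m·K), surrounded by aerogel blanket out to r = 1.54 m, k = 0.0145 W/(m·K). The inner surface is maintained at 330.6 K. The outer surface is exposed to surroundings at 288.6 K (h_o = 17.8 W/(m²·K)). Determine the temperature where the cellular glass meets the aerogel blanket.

Resistance network (inner→outer):
  R_copper = (1/0.784 − 1/0.824)/(4πk) = 0.06192/(4π·322) = 1.530×10^-5 K/W
  R_cellular glass = (1/0.824 − 1/1.29)/(4πk) = 0.4384/(4π·0.0510) = 0.6841 K/W
  R_aerogel blanket = (1/1.29 − 1/1.54)/(4πk) = 0.1258/(4π·0.0145) = 0.6906 K/W
  R_conv,out = 1/(4πr²h) = 1/(4π·1.54²·17.8) = 0.001885 K/W
ΣR = 1.530×10^-5 + 0.6841 + 0.6906 + 0.001885 = 1.377 K/W
Q = ΔT/ΣR = (330.6 K − 288.6 K)/1.377 = 30.50 W
From the inner boundary to the cellular glass/aerogel blanket interface, ΣR_partial = 0.6841 K/W.
T_interface = T_in − Q·ΣR_partial = 330.6 K − (30.50)(0.6841) = 309.7 K

T = 309.7 K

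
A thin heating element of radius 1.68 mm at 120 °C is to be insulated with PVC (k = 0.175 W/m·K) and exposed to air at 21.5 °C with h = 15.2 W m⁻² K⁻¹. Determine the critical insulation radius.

For a cylinder, r_cr = k_ins/h = 0.175/15.2 = 0.0115 m = 1.15 cm

r_cr = 1.15 cm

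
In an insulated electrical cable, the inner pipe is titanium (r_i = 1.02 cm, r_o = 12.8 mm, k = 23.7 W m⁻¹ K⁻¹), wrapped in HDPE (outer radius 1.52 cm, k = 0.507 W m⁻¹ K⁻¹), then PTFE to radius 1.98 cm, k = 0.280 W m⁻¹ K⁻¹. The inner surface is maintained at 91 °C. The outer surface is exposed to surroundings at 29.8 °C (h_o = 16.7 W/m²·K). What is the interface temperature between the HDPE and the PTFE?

Treat each layer as a resistance in series:
  R'_titanium = ln(0.0128/0.0102)/(2πk) = 0.2271/(2π·23.7) = 0.001525 m·K/W
  R'_HDPE = ln(0.0152/0.0128)/(2πk) = 0.1719/(2π·0.507) = 0.05395 m·K/W
  R'_PTFE = ln(0.0198/0.0152)/(2πk) = 0.2644/(2π·0.280) = 0.1503 m·K/W
  R'_conv,out = 1/(2πr h) = 1/(2π·0.0198·16.7) = 0.4813 m·K/W
ΣR = 0.001525 + 0.05395 + 0.1503 + 0.4813 = 0.6871 m·K/W
Q' = ΔT/ΣR = (91 °C − 29.8 °C)/0.6871 = 89.07 W/m
From the inner boundary to the HDPE/PTFE interface, ΣR_partial = 0.05547 m·K/W.
T_interface = T_in − Q'·ΣR_partial = 91 °C − (89.07)(0.05547) = 86.1 °C

T = 86.1 °C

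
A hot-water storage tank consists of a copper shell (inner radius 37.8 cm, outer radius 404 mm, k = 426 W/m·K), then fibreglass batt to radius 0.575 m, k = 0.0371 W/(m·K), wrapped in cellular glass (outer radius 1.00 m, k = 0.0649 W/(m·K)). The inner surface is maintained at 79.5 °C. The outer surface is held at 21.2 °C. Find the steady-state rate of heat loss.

Q = 23.5 W

Resistance network (inner→outer):
  R_copper = (1/0.378 − 1/0.404)/(4πk) = 0.1703/(4π·426) = 3.180×10^-5 K/W
  R_fibreglass batt = (1/0.404 − 1/0.575)/(4πk) = 0.7361/(4π·0.0371) = 1.579 K/W
  R_cellular glass = (1/0.575 − 1/1.00)/(4πk) = 0.7391/(4π·0.0649) = 0.9063 K/W
ΣR = 3.180×10^-5 + 1.579 + 0.9063 = 2.485 K/W
Q = ΔT/ΣR = (79.5 °C − 21.2 °C)/2.485 = 23.5 W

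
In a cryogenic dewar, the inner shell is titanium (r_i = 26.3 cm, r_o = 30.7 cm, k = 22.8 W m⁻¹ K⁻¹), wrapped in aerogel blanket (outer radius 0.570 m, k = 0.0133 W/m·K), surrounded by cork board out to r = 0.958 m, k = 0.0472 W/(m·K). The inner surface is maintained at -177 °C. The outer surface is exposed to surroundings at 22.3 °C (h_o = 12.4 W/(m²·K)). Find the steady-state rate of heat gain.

Q = 19.5 W

Treat each layer as a resistance in series:
  R_titanium = (1/0.263 − 1/0.307)/(4πk) = 0.5450/(4π·22.8) = 0.001902 K/W
  R_aerogel blanket = (1/0.307 − 1/0.570)/(4πk) = 1.503/(4π·0.0133) = 8.993 K/W
  R_cork board = (1/0.570 − 1/0.958)/(4πk) = 0.7105/(4π·0.0472) = 1.198 K/W
  R_conv,out = 1/(4πr²h) = 1/(4π·0.958²·12.4) = 0.006993 K/W
ΣR = 0.001902 + 8.993 + 1.198 + 0.006993 = 10.20 K/W
Q = ΔT/ΣR = (-177 °C − 22.3 °C)/10.20 = -19.5 W
(Negative Q ⇒ heat flows inward; heat gain = 19.5 W.)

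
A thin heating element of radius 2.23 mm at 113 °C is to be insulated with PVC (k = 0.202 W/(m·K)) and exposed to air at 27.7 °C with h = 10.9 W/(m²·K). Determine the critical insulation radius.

For a cylinder, r_cr = k_ins/h = 0.202/10.9 = 0.0185 m = 1.85 cm

r_cr = 1.85 cm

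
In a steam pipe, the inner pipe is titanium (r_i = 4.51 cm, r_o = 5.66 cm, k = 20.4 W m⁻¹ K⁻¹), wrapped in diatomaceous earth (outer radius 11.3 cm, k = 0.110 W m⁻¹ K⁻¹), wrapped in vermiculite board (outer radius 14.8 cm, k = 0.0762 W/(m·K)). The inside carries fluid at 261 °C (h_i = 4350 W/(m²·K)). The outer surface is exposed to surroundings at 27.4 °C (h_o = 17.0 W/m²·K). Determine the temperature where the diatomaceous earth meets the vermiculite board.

T = 117 °C

Resistance network (inner→outer):
  R'_conv,in = 1/(2πr h) = 1/(2π·0.0451·4350) = 8.112×10^-4 m·K/W
  R'_titanium = ln(0.0566/0.0451)/(2πk) = 0.2271/(2π·20.4) = 0.001772 m·K/W
  R'_diatomaceous earth = ln(0.113/0.0566)/(2πk) = 0.6914/(2π·0.110) = 1.000 m·K/W
  R'_vermiculite board = ln(0.148/0.113)/(2πk) = 0.2698/(2π·0.0762) = 0.5636 m·K/W
  R'_conv,out = 1/(2πr h) = 1/(2π·0.148·17.0) = 0.06326 m·K/W
ΣR = 8.112×10^-4 + 0.001772 + 1.000 + 0.5636 + 0.06326 = 1.629 m·K/W
Q' = ΔT/ΣR = (261 °C − 27.4 °C)/1.629 = 143.4 W/m
From the inner boundary to the diatomaceous earth/vermiculite board interface, ΣR_partial = 1.003 m·K/W.
T_interface = T_in − Q'·ΣR_partial = 261 °C − (143.4)(1.003) = 117 °C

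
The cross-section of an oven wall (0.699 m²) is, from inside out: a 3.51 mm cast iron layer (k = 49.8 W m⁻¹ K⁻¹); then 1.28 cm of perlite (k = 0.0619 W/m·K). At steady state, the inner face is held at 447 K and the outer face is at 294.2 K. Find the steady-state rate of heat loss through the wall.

Q = 516 W

Treat each layer as a resistance in series:
  R_cast iron = L/(kA) = 0.00351/(49.8·0.699) = 1.008×10^-4 K/W
  R_perlite = L/(kA) = 0.0128/(0.0619·0.699) = 0.2958 K/W
ΣR = 1.008×10^-4 + 0.2958 = 0.2959 K/W
Q = ΔT/ΣR = (447 K − 294.2 K)/0.2959 = 516 W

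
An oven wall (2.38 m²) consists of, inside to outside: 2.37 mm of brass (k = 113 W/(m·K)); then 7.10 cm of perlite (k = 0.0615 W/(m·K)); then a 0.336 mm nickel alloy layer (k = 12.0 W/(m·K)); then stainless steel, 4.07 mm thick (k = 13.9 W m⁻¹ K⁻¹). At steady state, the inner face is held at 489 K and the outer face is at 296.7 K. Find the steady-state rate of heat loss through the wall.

Treat each layer as a resistance in series:
  R_brass = L/(kA) = 0.00237/(113·2.38) = 8.812×10^-6 K/W
  R_perlite = L/(kA) = 0.0710/(0.0615·2.38) = 0.4851 K/W
  R_nickel alloy = L/(kA) = 3.36×10^-4/(12.0·2.38) = 1.176×10^-5 K/W
  R_stainless steel = L/(kA) = 0.00407/(13.9·2.38) = 1.230×10^-4 K/W
ΣR = 8.812×10^-6 + 0.4851 + 1.176×10^-5 + 1.230×10^-4 = 0.4852 K/W
Q = ΔT/ΣR = (489 K − 296.7 K)/0.4852 = 396 W

Q = 396 W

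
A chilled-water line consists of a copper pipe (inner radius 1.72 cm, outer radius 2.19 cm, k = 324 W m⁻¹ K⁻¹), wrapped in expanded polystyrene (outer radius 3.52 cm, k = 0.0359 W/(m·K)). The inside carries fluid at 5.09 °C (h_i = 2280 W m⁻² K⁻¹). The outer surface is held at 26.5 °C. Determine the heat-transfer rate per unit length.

Series thermal resistances, inner to outer:
  R'_conv,in = 1/(2πr h) = 1/(2π·0.0172·2280) = 0.004058 m·K/W
  R'_copper = ln(0.0219/0.0172)/(2πk) = 0.2416/(2π·324) = 1.187×10^-4 m·K/W
  R'_expanded polystyrene = ln(0.0352/0.0219)/(2πk) = 0.4746/(2π·0.0359) = 2.104 m·K/W
ΣR = 0.004058 + 1.187×10^-4 + 2.104 = 2.108 m·K/W
Q' = ΔT/ΣR = (5.09 °C − 26.5 °C)/2.108 = -10.2 W/m
(Negative Q' ⇒ heat flows inward; heat gain = 10.2 W/m.)

Q' = 10.2 W/m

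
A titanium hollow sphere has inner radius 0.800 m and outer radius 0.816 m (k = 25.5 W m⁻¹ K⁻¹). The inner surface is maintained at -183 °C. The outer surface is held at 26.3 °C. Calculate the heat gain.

Q = 4πk·ΔT/(1/r₁ − 1/r₂) = 4π × 25.5 × 209.3 / (1/0.800 − 1/0.816) = 2.74×10^6 W

Q = 2740 kW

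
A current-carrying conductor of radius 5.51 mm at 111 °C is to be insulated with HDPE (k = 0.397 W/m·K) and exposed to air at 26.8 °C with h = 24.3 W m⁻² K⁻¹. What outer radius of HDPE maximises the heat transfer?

For a cylinder, r_cr = k_ins/h = 0.397/24.3 = 0.0163 m = 1.63 cm

r_cr = 1.63 cm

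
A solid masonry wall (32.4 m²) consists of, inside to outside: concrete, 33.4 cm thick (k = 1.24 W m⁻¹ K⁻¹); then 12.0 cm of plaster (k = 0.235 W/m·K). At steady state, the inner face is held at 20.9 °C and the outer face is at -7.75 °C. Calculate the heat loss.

Q = 1190 W

Resistance network (inner→outer):
  R_concrete = L/(kA) = 0.334/(1.24·32.4) = 0.008313 K/W
  R_plaster = L/(kA) = 0.120/(0.235·32.4) = 0.01576 K/W
ΣR = 0.008313 + 0.01576 = 0.02407 K/W
Q = ΔT/ΣR = (20.9 °C − -7.75 °C)/0.02407 = 1190 W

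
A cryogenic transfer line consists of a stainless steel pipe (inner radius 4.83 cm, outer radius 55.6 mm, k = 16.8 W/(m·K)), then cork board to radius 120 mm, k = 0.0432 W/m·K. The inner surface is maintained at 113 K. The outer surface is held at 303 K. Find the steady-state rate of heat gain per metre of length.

Q' = 67.0 W/m

Treat each layer as a resistance in series:
  R'_stainless steel = ln(0.0556/0.0483)/(2πk) = 0.1408/(2π·16.8) = 0.001333 m·K/W
  R'_cork board = ln(0.120/0.0556)/(2πk) = 0.7693/(2π·0.0432) = 2.834 m·K/W
ΣR = 0.001333 + 2.834 = 2.835 m·K/W
Q' = ΔT/ΣR = (113 K − 303 K)/2.835 = -67.0 W/m
(Negative Q' ⇒ heat flows inward; heat gain = 67.0 W/m.)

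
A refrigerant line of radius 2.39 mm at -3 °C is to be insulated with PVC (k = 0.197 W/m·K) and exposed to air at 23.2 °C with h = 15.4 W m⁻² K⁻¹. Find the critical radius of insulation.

For a cylinder, r_cr = k_ins/h = 0.197/15.4 = 0.0128 m = 1.28 cm

r_cr = 1.28 cm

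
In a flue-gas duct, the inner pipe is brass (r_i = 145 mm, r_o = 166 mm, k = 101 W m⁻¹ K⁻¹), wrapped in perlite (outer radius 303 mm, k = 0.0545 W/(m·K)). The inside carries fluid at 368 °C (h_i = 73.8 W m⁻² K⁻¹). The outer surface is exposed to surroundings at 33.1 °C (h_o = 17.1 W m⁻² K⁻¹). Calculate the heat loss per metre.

Q' = 186 W/m

Treat each layer as a resistance in series:
  R'_conv,in = 1/(2πr h) = 1/(2π·0.145·73.8) = 0.01487 m·K/W
  R'_brass = ln(0.166/0.145)/(2πk) = 0.1353/(2π·101) = 2.131×10^-4 m·K/W
  R'_perlite = ln(0.303/0.166)/(2πk) = 0.6017/(2π·0.0545) = 1.757 m·K/W
  R'_conv,out = 1/(2πr h) = 1/(2π·0.303·17.1) = 0.03072 m·K/W
ΣR = 0.01487 + 2.131×10^-4 + 1.757 + 0.03072 = 1.803 m·K/W
Q' = ΔT/ΣR = (368 °C − 33.1 °C)/1.803 = 186 W/m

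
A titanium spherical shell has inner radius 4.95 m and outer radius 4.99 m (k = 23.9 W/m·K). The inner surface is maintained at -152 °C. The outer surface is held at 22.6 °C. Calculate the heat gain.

Q = 4πk·ΔT/(1/r₁ − 1/r₂) = 4π × 23.9 × 174.6 / (1/4.95 − 1/4.99) = 3.24×10^7 W

Q = 32400 kW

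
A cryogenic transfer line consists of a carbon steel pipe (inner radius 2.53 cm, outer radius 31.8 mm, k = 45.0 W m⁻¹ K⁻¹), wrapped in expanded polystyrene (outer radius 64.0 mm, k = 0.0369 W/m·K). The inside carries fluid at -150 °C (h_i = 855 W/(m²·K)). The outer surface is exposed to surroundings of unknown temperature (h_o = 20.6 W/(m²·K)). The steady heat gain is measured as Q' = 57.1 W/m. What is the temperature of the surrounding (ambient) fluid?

T_out = 29.6 °C

Series resistances:
  R'_conv,in = 1/(2πr h) = 1/(2π·0.0253·855) = 0.007358 m·K/W
  R'_carbon steel = ln(0.0318/0.0253)/(2πk) = 0.2287/(2π·45.0) = 8.087×10^-4 m·K/W
  R'_expanded polystyrene = ln(0.0640/0.0318)/(2πk) = 0.6994/(2π·0.0369) = 3.017 m·K/W
  R'_conv,out = 1/(2πr h) = 1/(2π·0.0640·20.6) = 0.1207 m·K/W
ΣR = 3.146 m·K/W
ΔT = Q'·ΣR = 57.1 × 3.146 = 179.6 K
Heat flows inward, so T_out = T_in + ΔT = -150 + 179.6 = 29.6 °C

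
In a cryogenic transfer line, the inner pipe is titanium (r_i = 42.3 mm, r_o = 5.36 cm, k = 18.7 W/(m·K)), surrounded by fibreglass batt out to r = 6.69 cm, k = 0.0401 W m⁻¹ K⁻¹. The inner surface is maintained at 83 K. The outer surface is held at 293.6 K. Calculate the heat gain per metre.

Q' = 239 W/m

Treat each layer as a resistance in series:
  R'_titanium = ln(0.0536/0.0423)/(2πk) = 0.2368/(2π·18.7) = 0.002015 m·K/W
  R'_fibreglass batt = ln(0.0669/0.0536)/(2πk) = 0.2216/(2π·0.0401) = 0.8797 m·K/W
ΣR = 0.002015 + 0.8797 = 0.8817 m·K/W
Q' = ΔT/ΣR = (83 K − 293.6 K)/0.8817 = -239 W/m
(Negative Q' ⇒ heat flows inward; heat gain = 239 W/m.)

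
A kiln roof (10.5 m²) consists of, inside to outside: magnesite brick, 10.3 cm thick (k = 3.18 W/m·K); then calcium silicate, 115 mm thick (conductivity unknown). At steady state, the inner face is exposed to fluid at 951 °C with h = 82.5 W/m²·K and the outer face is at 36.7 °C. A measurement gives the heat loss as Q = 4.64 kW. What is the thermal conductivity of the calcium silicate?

k = 0.0568 W/m·K

ΣR = ΔT/Q = |951 − 36.7|/4640 = 0.1970 K/W
Known resistances:
  R_conv,in = 1/(hA) = 1/(82.5·10.5) = 0.001154 K/W
  R_magnesite brick = L/(kA) = 0.103/(3.18·10.5) = 0.003085 K/W
R_calcium silicate = ΣR − ΣR_known = 0.1970 − 0.004239 = 0.1928 K/W
L/(kA) = 0.1928 ⇒ k = 0.115/(0.1928·10.5) = 0.0568 W/m·K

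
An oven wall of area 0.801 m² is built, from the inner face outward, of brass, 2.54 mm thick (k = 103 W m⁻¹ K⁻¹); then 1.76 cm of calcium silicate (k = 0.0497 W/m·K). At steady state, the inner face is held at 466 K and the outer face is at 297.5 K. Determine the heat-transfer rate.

Q = 381 W

Resistance network (inner→outer):
  R_brass = L/(kA) = 0.00254/(103·0.801) = 3.079×10^-5 K/W
  R_calcium silicate = L/(kA) = 0.0176/(0.0497·0.801) = 0.4421 K/W
ΣR = 3.079×10^-5 + 0.4421 = 0.4421 K/W
Q = ΔT/ΣR = (466 K − 297.5 K)/0.4421 = 381 W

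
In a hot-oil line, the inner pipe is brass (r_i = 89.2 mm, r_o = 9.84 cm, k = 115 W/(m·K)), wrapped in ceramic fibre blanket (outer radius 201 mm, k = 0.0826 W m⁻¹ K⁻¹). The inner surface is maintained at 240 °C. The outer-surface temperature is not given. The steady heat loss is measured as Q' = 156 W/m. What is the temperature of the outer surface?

Series resistances:
  R'_brass = ln(0.0984/0.0892)/(2πk) = 0.09816/(2π·115) = 1.358×10^-4 m·K/W
  R'_ceramic fibre blanket = ln(0.201/0.0984)/(2πk) = 0.7143/(2π·0.0826) = 1.376 m·K/W
ΣR = 1.376 m·K/W
ΔT = Q'·ΣR = 156 × 1.376 = 214.7 K
Heat flows outward, so T_out = T_in − ΔT = 240 − 214.7 = 25.3 °C

T_out = 25.3 °C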